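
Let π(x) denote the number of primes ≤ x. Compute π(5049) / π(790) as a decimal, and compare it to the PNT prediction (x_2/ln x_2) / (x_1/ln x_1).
π(5049)/π(790) = 675/138 ≈ 4.8913;  PNT prediction ≈ 5.0008.

π(790) = 138 and π(5049) = 675, so π(5049)/π(790) ≈ 4.8913. The PNT-predicted ratio is (5049/ln(5049)) / (790/ln(790)) ≈ 5.0008. The two agree to within a few percent, as expected.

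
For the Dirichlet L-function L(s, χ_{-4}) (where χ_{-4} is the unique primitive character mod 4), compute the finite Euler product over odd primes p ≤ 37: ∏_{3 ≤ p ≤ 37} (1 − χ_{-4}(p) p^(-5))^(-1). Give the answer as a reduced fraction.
∏ = 36434162976122653852428171915209665920933190877591375/36574689167094305070442169349729960875390257302863872

The odd primes p ≤ 37 are [3, 5, 7, 11, 13, 17, 19, 23, 29, 31, 37]. For each, χ(p) = 1 if p ≡ 1 mod 4, χ(p) = −1 if p ≡ 3 mod 4. Taking (1 − χ(p)/p^5)^(-1) = p^5/(p^5 − χ(p)): (1 − (-1)/3^5)^(-1) · (1 − (1)/5^5)^(-1) · (1 − (-1)/7^5)^(-1) · (1 − (-1)/11^5)^(-1) · (1 − (1)/13^5)^(-1) · (1 − (1)/17^5)^(-1) · (1 − (-1)/19^5)^(-1) · (1 − (-1)/23^5)^(-1) · (1 − (1)/29^5)^(-1) · (1 − (-1)/31^5)^(-1) · (1 − (1)/37^5)^(-1) = 36434162976122653852428171915209665920933190877591375/36574689167094305070442169349729960875390257302863872.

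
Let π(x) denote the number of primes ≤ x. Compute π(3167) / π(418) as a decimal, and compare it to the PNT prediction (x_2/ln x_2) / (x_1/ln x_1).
π(3167)/π(418) = 448/80 ≈ 5.6000;  PNT prediction ≈ 5.6731.

π(418) = 80 and π(3167) = 448, so π(3167)/π(418) ≈ 5.6000. The PNT-predicted ratio is (3167/ln(3167)) / (418/ln(418)) ≈ 5.6731. The two agree to within a few percent, as expected.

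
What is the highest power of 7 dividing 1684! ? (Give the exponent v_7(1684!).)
v_7(1684!) = 278

Legendre's formula: v_p(n!) = Σ_{k ≥ 1} ⌊n / p^k⌋. For p = 7, n = 1684, the terms are:
  ⌊1684/7^1⌋ = ⌊1684/7⌋ = 240
  ⌊1684/7^2⌋ = ⌊1684/49⌋ = 34
  ⌊1684/7^3⌋ = ⌊1684/343⌋ = 4
(the next term ⌊1684/7^4⌋ = 0, terminating the sum). Summing: v_7(1684!) = 240 + 34 + 4 = 278.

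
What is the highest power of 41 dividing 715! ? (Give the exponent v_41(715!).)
v_41(715!) = 17

Legendre's formula: v_p(n!) = Σ_{k ≥ 1} ⌊n / p^k⌋. For p = 41, n = 715, the terms are:
  ⌊715/41^1⌋ = ⌊715/41⌋ = 17
(the next term ⌊715/41^2⌋ = 0, terminating the sum). Summing: v_41(715!) = 17 = 17.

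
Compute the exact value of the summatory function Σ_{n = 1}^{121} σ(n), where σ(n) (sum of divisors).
Σ_{n ≤ 121} σ(n) = 12106

Compute σ(n) for each 1 ≤ n ≤ 121: σ(1) = 1, σ(2) = 3, σ(3) = 4, σ(4) = 7, σ(5) = 6, σ(6) = 12, σ(7) = 8, σ(8) = 15, σ(9) = 13, σ(10) = 18, σ(11) = 12, σ(12) = 28, σ(13) = 14, σ(14) = 24, σ(15) = 24, σ(16) = 31, σ(17) = 18, σ(18) = 39, σ(19) = 20, σ(20) = 42, σ(21) = 32, σ(22) = 36, σ(23) = 24, σ(24) = 60, σ(25) = 31, σ(26) = 42, σ(27) = 40, σ(28) = 56, σ(29) = 30, σ(30) = 72, σ(31) = 32, σ(32) = 63, σ(33) = 48, σ(34) = 54, σ(35) = 48, σ(36) = 91, σ(37) = 38, σ(38) = 60, σ(39) = 56, σ(40) = 90, σ(41) = 42, σ(42) = 96, σ(43) = 44, σ(44) = 84, σ(45) = 78, σ(46) = 72, σ(47) = 48, σ(48) = 124, σ(49) = 57, σ(50) = 93, σ(51) = 72, σ(52) = 98, σ(53) = 54, σ(54) = 120, σ(55) = 72, σ(56) = 120, σ(57) = 80, σ(58) = 90, σ(59) = 60, σ(60) = 168, σ(61) = 62, σ(62) = 96, σ(63) = 104, σ(64) = 127, σ(65) = 84, σ(66) = 144, σ(67) = 68, σ(68) = 126, σ(69) = 96, σ(70) = 144, σ(71) = 72, σ(72) = 195, σ(73) = 74, σ(74) = 114, σ(75) = 124, σ(76) = 140, σ(77) = 96, σ(78) = 168, σ(79) = 80, σ(80) = 186, σ(81) = 121, σ(82) = 126, σ(83) = 84, σ(84) = 224, σ(85) = 108, σ(86) = 132, σ(87) = 120, σ(88) = 180, σ(89) = 90, σ(90) = 234, σ(91) = 112, σ(92) = 168, σ(93) = 128, σ(94) = 144, σ(95) = 120, σ(96) = 252, σ(97) = 98, σ(98) = 171, σ(99) = 156, σ(100) = 217, σ(101) = 102, σ(102) = 216, σ(103) = 104, σ(104) = 210, σ(105) = 192, σ(106) = 162, σ(107) = 108, σ(108) = 280, σ(109) = 110, σ(110) = 216, σ(111) = 152, σ(112) = 248, σ(113) = 114, σ(114) = 240, σ(115) = 144, σ(116) = 210, σ(117) = 182, σ(118) = 180, σ(119) = 144, σ(120) = 360, σ(121) = 133. Summing all 121 values: 12106. (Average order: Σ_{n ≤ x} σ(n) ~ (π²/12) x². For x = 121, (π²/12)·121² ≈ 12041.74.)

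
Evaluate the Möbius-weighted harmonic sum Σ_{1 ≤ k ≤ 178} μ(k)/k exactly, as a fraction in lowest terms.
Σ μ(k)/k = 125709062959160573557671617219832045395728751290214311430782016431/166589903787325219380851695350896256250980509594874862046961683989710

Values of μ(k) for 1 ≤ k ≤ 178: μ(1) = 1, μ(2) = -1, μ(3) = -1, μ(5) = -1, μ(6) = 1, μ(7) = -1, μ(10) = 1, μ(11) = -1, μ(13) = -1, μ(14) = 1, μ(15) = 1, μ(17) = -1, μ(19) = -1, μ(21) = 1, μ(22) = 1, μ(23) = -1, μ(26) = 1, μ(29) = -1, μ(30) = -1, μ(31) = -1, μ(33) = 1, μ(34) = 1, μ(35) = 1, μ(37) = -1, μ(38) = 1, μ(39) = 1, μ(41) = -1, μ(42) = -1, μ(43) = -1, μ(46) = 1, μ(47) = -1, μ(51) = 1, μ(53) = -1, μ(55) = 1, μ(57) = 1, μ(58) = 1, μ(59) = -1, μ(61) = -1, μ(62) = 1, μ(65) = 1, μ(66) = -1, μ(67) = -1, μ(69) = 1, μ(70) = -1, μ(71) = -1, μ(73) = -1, μ(74) = 1, μ(77) = 1, μ(78) = -1, μ(79) = -1, μ(82) = 1, μ(83) = -1, μ(85) = 1, μ(86) = 1, μ(87) = 1, μ(89) = -1, μ(91) = 1, μ(93) = 1, μ(94) = 1, μ(95) = 1, μ(97) = -1, μ(101) = -1, μ(102) = -1, μ(103) = -1, μ(105) = -1, μ(106) = 1, μ(107) = -1, μ(109) = -1, μ(110) = -1, μ(111) = 1, μ(113) = -1, μ(114) = -1, μ(115) = 1, μ(118) = 1, μ(119) = 1, μ(122) = 1, μ(123) = 1, μ(127) = -1, μ(129) = 1, μ(130) = -1, μ(131) = -1, μ(133) = 1, μ(134) = 1, μ(137) = -1, μ(138) = -1, μ(139) = -1, μ(141) = 1, μ(142) = 1, μ(143) = 1, μ(145) = 1, μ(146) = 1, μ(149) = -1, μ(151) = -1, μ(154) = -1, μ(155) = 1, μ(157) = -1, μ(158) = 1, μ(159) = 1, μ(161) = 1, μ(163) = -1, μ(165) = -1, μ(166) = 1, μ(167) = -1, μ(170) = -1, μ(173) = -1, μ(174) = -1, μ(177) = 1, μ(178) = 1, with μ = 0 on non-squarefree integers. Summing μ(k)/k for k where μ(k) ≠ 0 gives 125709062959160573557671617219832045395728751290214311430782016431/166589903787325219380851695350896256250980509594874862046961683989710 ≈ 0.0008. (PNT ⟺ this sum → 0 as n → ∞.)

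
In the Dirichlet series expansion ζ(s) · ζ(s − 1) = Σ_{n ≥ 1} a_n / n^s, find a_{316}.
σ(316) = 560

In the product (Σ m^0/m^s)(Σ k / k^s) = Σ (Σ_{d | n} d) / n^s, the coefficient of 1/n^s is σ(n) = Σ_{d | n} d. For n = 316, divisors are [1, 2, 4, 79, 158, 316]; summing: σ(316) = 560.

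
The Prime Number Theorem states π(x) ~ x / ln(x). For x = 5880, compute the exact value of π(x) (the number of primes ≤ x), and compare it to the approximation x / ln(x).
π(5880) = 774;  x/ln(x) ≈ 677.47;  relative error ≈ 12.47%.

Directly count primes up to 5880: π(5880) = 774. The PNT approximation gives 5880/ln(5880) ≈ 5880/8.67931 ≈ 677.47. Relative error (π(x) − x/ln(x)) / π(x) ≈ 12.47%; the approximation is known to undercount slightly (Li(x) is a better estimate).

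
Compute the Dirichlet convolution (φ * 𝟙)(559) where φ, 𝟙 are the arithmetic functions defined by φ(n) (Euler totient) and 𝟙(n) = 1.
(φ * 𝟙)(559) = 559

Divisors of 559: [1, 13, 43, 559]. For each d | 559:
  d = 1: φ(1) · 𝟙(559/1) = 1 · 1 = 1
  d = 13: φ(13) · 𝟙(559/13) = 12 · 1 = 12
  d = 43: φ(43) · 𝟙(559/43) = 42 · 1 = 42
  d = 559: φ(559) · 𝟙(559/559) = 504 · 1 = 504
Summing: (φ * 𝟙)(559) = 1 + 12 + 42 + 504 = 559.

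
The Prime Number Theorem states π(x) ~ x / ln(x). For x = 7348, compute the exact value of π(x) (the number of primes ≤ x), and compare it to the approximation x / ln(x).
π(7348) = 935;  x/ln(x) ≈ 825.42;  relative error ≈ 11.72%.

Directly count primes up to 7348: π(7348) = 935. The PNT approximation gives 7348/ln(7348) ≈ 7348/8.90218 ≈ 825.42. Relative error (π(x) − x/ln(x)) / π(x) ≈ 11.72%; the approximation is known to undercount slightly (Li(x) is a better estimate).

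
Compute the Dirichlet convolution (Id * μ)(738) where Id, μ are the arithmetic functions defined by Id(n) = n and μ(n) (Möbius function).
(Id * μ)(738) = 240

Divisors of 738: [1, 2, 3, 6, 9, 18, 41, 82, 123, 246, 369, 738]. For each d | 738:
  d = 1: Id(1) · μ(738/1) = 1 · 0 = 0
  d = 2: Id(2) · μ(738/2) = 2 · 0 = 0
  d = 3: Id(3) · μ(738/3) = 3 · -1 = -3
  d = 6: Id(6) · μ(738/6) = 6 · 1 = 6
  d = 9: Id(9) · μ(738/9) = 9 · 1 = 9
  d = 18: Id(18) · μ(738/18) = 18 · -1 = -18
  d = 41: Id(41) · μ(738/41) = 41 · 0 = 0
  d = 82: Id(82) · μ(738/82) = 82 · 0 = 0
  d = 123: Id(123) · μ(738/123) = 123 · 1 = 123
  d = 246: Id(246) · μ(738/246) = 246 · -1 = -246
  d = 369: Id(369) · μ(738/369) = 369 · -1 = -369
  d = 738: Id(738) · μ(738/738) = 738 · 1 = 738
Summing: (Id * μ)(738) = 0 + 0 + -3 + 6 + 9 + -18 + 0 + 0 + 123 + -246 + -369 + 738 = 240.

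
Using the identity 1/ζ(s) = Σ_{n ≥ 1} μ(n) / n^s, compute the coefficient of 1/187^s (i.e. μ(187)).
μ(187) = 1

Factor n = 187 = 11 · 17. μ(n) = 0 if any exponent ≥ 2 (not squarefree); otherwise μ(n) = (−1)^{ω(n)} where ω(n) is the number of distinct prime factors. Applying: μ(187) = 1.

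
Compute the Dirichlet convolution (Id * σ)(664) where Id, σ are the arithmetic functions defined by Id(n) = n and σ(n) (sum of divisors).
(Id * σ)(664) = 8183

Divisors of 664: [1, 2, 4, 8, 83, 166, 332, 664]. For each d | 664:
  d = 1: Id(1) · σ(664/1) = 1 · 1260 = 1260
  d = 2: Id(2) · σ(664/2) = 2 · 588 = 1176
  d = 4: Id(4) · σ(664/4) = 4 · 252 = 1008
  d = 8: Id(8) · σ(664/8) = 8 · 84 = 672
  d = 83: Id(83) · σ(664/83) = 83 · 15 = 1245
  d = 166: Id(166) · σ(664/166) = 166 · 7 = 1162
  d = 332: Id(332) · σ(664/332) = 332 · 3 = 996
  d = 664: Id(664) · σ(664/664) = 664 · 1 = 664
Summing: (Id * σ)(664) = 1260 + 1176 + 1008 + 672 + 1245 + 1162 + 996 + 664 = 8183.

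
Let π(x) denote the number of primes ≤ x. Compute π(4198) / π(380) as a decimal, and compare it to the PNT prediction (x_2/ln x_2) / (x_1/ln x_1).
π(4198)/π(380) = 574/75 ≈ 7.6533;  PNT prediction ≈ 7.8663.

π(380) = 75 and π(4198) = 574, so π(4198)/π(380) ≈ 7.6533. The PNT-predicted ratio is (4198/ln(4198)) / (380/ln(380)) ≈ 7.8663. The two agree to within a few percent, as expected.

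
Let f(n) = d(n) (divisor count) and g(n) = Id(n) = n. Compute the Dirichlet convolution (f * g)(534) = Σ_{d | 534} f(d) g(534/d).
(d * Id)(534) = 1820

Divisors of 534: [1, 2, 3, 6, 89, 178, 267, 534]. For each d | 534:
  d = 1: d(1) · Id(534/1) = 1 · 534 = 534
  d = 2: d(2) · Id(534/2) = 2 · 267 = 534
  d = 3: d(3) · Id(534/3) = 2 · 178 = 356
  d = 6: d(6) · Id(534/6) = 4 · 89 = 356
  d = 89: d(89) · Id(534/89) = 2 · 6 = 12
  d = 178: d(178) · Id(534/178) = 4 · 3 = 12
  d = 267: d(267) · Id(534/267) = 4 · 2 = 8
  d = 534: d(534) · Id(534/534) = 8 · 1 = 8
Summing: (d * Id)(534) = 534 + 534 + 356 + 356 + 12 + 12 + 8 + 8 = 1820.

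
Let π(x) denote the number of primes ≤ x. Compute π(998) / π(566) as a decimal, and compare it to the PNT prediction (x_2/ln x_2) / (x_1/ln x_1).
π(998)/π(566) = 168/103 ≈ 1.6311;  PNT prediction ≈ 1.6184.

π(566) = 103 and π(998) = 168, so π(998)/π(566) ≈ 1.6311. The PNT-predicted ratio is (998/ln(998)) / (566/ln(566)) ≈ 1.6184. The two agree to within a few percent, as expected.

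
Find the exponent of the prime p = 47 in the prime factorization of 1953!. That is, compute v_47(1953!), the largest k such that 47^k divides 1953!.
v_47(1953!) = 41

Legendre's formula: v_p(n!) = Σ_{k ≥ 1} ⌊n / p^k⌋. For p = 47, n = 1953, the terms are:
  ⌊1953/47^1⌋ = ⌊1953/47⌋ = 41
(the next term ⌊1953/47^2⌋ = 0, terminating the sum). Summing: v_47(1953!) = 41 = 41.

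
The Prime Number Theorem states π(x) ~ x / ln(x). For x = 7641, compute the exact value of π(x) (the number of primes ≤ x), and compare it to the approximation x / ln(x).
π(7641) = 969;  x/ln(x) ≈ 854.58;  relative error ≈ 11.81%.

Directly count primes up to 7641: π(7641) = 969. The PNT approximation gives 7641/ln(7641) ≈ 7641/8.94128 ≈ 854.58. Relative error (π(x) − x/ln(x)) / π(x) ≈ 11.81%; the approximation is known to undercount slightly (Li(x) is a better estimate).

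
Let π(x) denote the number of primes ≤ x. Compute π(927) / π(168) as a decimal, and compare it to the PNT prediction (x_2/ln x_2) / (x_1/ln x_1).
π(927)/π(168) = 157/39 ≈ 4.0256;  PNT prediction ≈ 4.1384.

π(168) = 39 and π(927) = 157, so π(927)/π(168) ≈ 4.0256. The PNT-predicted ratio is (927/ln(927)) / (168/ln(168)) ≈ 4.1384. The two agree to within a few percent, as expected.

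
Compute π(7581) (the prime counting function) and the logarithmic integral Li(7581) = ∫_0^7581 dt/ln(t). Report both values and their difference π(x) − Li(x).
π(7581) = 962;  Li(7581) ≈ 979.66;  π(x) − Li(x) ≈ -17.66.

Direct count of primes ≤ 7581 gives π(7581) = 962. Numerical evaluation of the logarithmic integral gives Li(7581) ≈ 979.66. The difference π(x) − Li(x) ≈ -17.66 is typically negative for small/moderate x (Li(x) overestimates), though Littlewood's theorem shows this sign changes infinitely often.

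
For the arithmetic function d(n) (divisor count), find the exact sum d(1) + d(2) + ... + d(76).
Σ_{n ≤ 76} d(n) = 344

Compute d(n) for each 1 ≤ n ≤ 76: d(1) = 1, d(2) = 2, d(3) = 2, d(4) = 3, d(5) = 2, d(6) = 4, d(7) = 2, d(8) = 4, d(9) = 3, d(10) = 4, d(11) = 2, d(12) = 6, d(13) = 2, d(14) = 4, d(15) = 4, d(16) = 5, d(17) = 2, d(18) = 6, d(19) = 2, d(20) = 6, d(21) = 4, d(22) = 4, d(23) = 2, d(24) = 8, d(25) = 3, d(26) = 4, d(27) = 4, d(28) = 6, d(29) = 2, d(30) = 8, d(31) = 2, d(32) = 6, d(33) = 4, d(34) = 4, d(35) = 4, d(36) = 9, d(37) = 2, d(38) = 4, d(39) = 4, d(40) = 8, d(41) = 2, d(42) = 8, d(43) = 2, d(44) = 6, d(45) = 6, d(46) = 4, d(47) = 2, d(48) = 10, d(49) = 3, d(50) = 6, d(51) = 4, d(52) = 6, d(53) = 2, d(54) = 8, d(55) = 4, d(56) = 8, d(57) = 4, d(58) = 4, d(59) = 2, d(60) = 12, d(61) = 2, d(62) = 4, d(63) = 6, d(64) = 7, d(65) = 4, d(66) = 8, d(67) = 2, d(68) = 6, d(69) = 4, d(70) = 8, d(71) = 2, d(72) = 12, d(73) = 2, d(74) = 4, d(75) = 6, d(76) = 6. Summing all 76 values: 344. (Dirichlet's divisor formula: Σ_{n ≤ x} d(n) = x ln(x) + (2γ − 1) x + O(√x). For x = 76, the asymptotic estimate is ≈ 340.87.)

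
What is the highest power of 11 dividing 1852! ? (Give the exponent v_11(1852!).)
v_11(1852!) = 184

Legendre's formula: v_p(n!) = Σ_{k ≥ 1} ⌊n / p^k⌋. For p = 11, n = 1852, the terms are:
  ⌊1852/11^1⌋ = ⌊1852/11⌋ = 168
  ⌊1852/11^2⌋ = ⌊1852/121⌋ = 15
  ⌊1852/11^3⌋ = ⌊1852/1331⌋ = 1
(the next term ⌊1852/11^4⌋ = 0, terminating the sum). Summing: v_11(1852!) = 168 + 15 + 1 = 184.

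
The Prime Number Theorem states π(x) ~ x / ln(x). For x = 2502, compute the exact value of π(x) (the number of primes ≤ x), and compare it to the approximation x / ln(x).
π(2502) = 367;  x/ln(x) ≈ 319.75;  relative error ≈ 12.87%.

Directly count primes up to 2502: π(2502) = 367. The PNT approximation gives 2502/ln(2502) ≈ 2502/7.82485 ≈ 319.75. Relative error (π(x) − x/ln(x)) / π(x) ≈ 12.87%; the approximation is known to undercount slightly (Li(x) is a better estimate).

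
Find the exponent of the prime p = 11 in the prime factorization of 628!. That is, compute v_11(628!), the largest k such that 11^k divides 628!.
v_11(628!) = 62

Legendre's formula: v_p(n!) = Σ_{k ≥ 1} ⌊n / p^k⌋. For p = 11, n = 628, the terms are:
  ⌊628/11^1⌋ = ⌊628/11⌋ = 57
  ⌊628/11^2⌋ = ⌊628/121⌋ = 5
(the next term ⌊628/11^3⌋ = 0, terminating the sum). Summing: v_11(628!) = 57 + 5 = 62.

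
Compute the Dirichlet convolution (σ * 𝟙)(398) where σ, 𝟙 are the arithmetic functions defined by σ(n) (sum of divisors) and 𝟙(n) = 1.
(σ * 𝟙)(398) = 804

Divisors of 398: [1, 2, 199, 398]. For each d | 398:
  d = 1: σ(1) · 𝟙(398/1) = 1 · 1 = 1
  d = 2: σ(2) · 𝟙(398/2) = 3 · 1 = 3
  d = 199: σ(199) · 𝟙(398/199) = 200 · 1 = 200
  d = 398: σ(398) · 𝟙(398/398) = 600 · 1 = 600
Summing: (σ * 𝟙)(398) = 1 + 3 + 200 + 600 = 804.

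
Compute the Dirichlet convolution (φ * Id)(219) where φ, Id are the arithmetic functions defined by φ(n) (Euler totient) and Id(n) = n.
(φ * Id)(219) = 725

Divisors of 219: [1, 3, 73, 219]. For each d | 219:
  d = 1: φ(1) · Id(219/1) = 1 · 219 = 219
  d = 3: φ(3) · Id(219/3) = 2 · 73 = 146
  d = 73: φ(73) · Id(219/73) = 72 · 3 = 216
  d = 219: φ(219) · Id(219/219) = 144 · 1 = 144
Summing: (φ * Id)(219) = 219 + 146 + 216 + 144 = 725.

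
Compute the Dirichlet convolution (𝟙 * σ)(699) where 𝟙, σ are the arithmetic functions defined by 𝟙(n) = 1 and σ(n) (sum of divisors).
(𝟙 * σ)(699) = 1175

Divisors of 699: [1, 3, 233, 699]. For each d | 699:
  d = 1: 𝟙(1) · σ(699/1) = 1 · 936 = 936
  d = 3: 𝟙(3) · σ(699/3) = 1 · 234 = 234
  d = 233: 𝟙(233) · σ(699/233) = 1 · 4 = 4
  d = 699: 𝟙(699) · σ(699/699) = 1 · 1 = 1
Summing: (𝟙 * σ)(699) = 936 + 234 + 4 + 1 = 1175.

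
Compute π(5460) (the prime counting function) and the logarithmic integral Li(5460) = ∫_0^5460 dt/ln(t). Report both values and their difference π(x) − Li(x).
π(5460) = 721;  Li(5460) ≈ 738.01;  π(x) − Li(x) ≈ -17.01.

Direct count of primes ≤ 5460 gives π(5460) = 721. Numerical evaluation of the logarithmic integral gives Li(5460) ≈ 738.01. The difference π(x) − Li(x) ≈ -17.01 is typically negative for small/moderate x (Li(x) overestimates), though Littlewood's theorem shows this sign changes infinitely often.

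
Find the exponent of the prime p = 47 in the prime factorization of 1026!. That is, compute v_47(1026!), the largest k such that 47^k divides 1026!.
v_47(1026!) = 21

Legendre's formula: v_p(n!) = Σ_{k ≥ 1} ⌊n / p^k⌋. For p = 47, n = 1026, the terms are:
  ⌊1026/47^1⌋ = ⌊1026/47⌋ = 21
(the next term ⌊1026/47^2⌋ = 0, terminating the sum). Summing: v_47(1026!) = 21 = 21.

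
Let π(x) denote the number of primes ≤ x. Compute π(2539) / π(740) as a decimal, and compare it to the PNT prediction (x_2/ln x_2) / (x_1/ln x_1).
π(2539)/π(740) = 371/131 ≈ 2.8321;  PNT prediction ≈ 2.8915.

π(740) = 131 and π(2539) = 371, so π(2539)/π(740) ≈ 2.8321. The PNT-predicted ratio is (2539/ln(2539)) / (740/ln(740)) ≈ 2.8915. The two agree to within a few percent, as expected.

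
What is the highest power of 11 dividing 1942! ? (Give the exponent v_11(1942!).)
v_11(1942!) = 193

Legendre's formula: v_p(n!) = Σ_{k ≥ 1} ⌊n / p^k⌋. For p = 11, n = 1942, the terms are:
  ⌊1942/11^1⌋ = ⌊1942/11⌋ = 176
  ⌊1942/11^2⌋ = ⌊1942/121⌋ = 16
  ⌊1942/11^3⌋ = ⌊1942/1331⌋ = 1
(the next term ⌊1942/11^4⌋ = 0, terminating the sum). Summing: v_11(1942!) = 176 + 16 + 1 = 193.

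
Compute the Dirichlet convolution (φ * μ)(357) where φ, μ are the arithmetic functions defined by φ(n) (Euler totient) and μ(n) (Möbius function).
(φ * μ)(357) = 75

Divisors of 357: [1, 3, 7, 17, 21, 51, 119, 357]. For each d | 357:
  d = 1: φ(1) · μ(357/1) = 1 · -1 = -1
  d = 3: φ(3) · μ(357/3) = 2 · 1 = 2
  d = 7: φ(7) · μ(357/7) = 6 · 1 = 6
  d = 17: φ(17) · μ(357/17) = 16 · 1 = 16
  d = 21: φ(21) · μ(357/21) = 12 · -1 = -12
  d = 51: φ(51) · μ(357/51) = 32 · -1 = -32
  d = 119: φ(119) · μ(357/119) = 96 · -1 = -96
  d = 357: φ(357) · μ(357/357) = 192 · 1 = 192
Summing: (φ * μ)(357) = -1 + 2 + 6 + 16 + -12 + -32 + -96 + 192 = 75.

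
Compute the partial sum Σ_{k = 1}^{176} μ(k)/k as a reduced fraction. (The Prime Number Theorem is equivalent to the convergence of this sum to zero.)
Σ μ(k)/k = -291895861671370214401988773976597804369856804354890517841750669749/27764983964554203230141949225149376041830084932479143674493613998285

Values of μ(k) for 1 ≤ k ≤ 176: μ(1) = 1, μ(2) = -1, μ(3) = -1, μ(5) = -1, μ(6) = 1, μ(7) = -1, μ(10) = 1, μ(11) = -1, μ(13) = -1, μ(14) = 1, μ(15) = 1, μ(17) = -1, μ(19) = -1, μ(21) = 1, μ(22) = 1, μ(23) = -1, μ(26) = 1, μ(29) = -1, μ(30) = -1, μ(31) = -1, μ(33) = 1, μ(34) = 1, μ(35) = 1, μ(37) = -1, μ(38) = 1, μ(39) = 1, μ(41) = -1, μ(42) = -1, μ(43) = -1, μ(46) = 1, μ(47) = -1, μ(51) = 1, μ(53) = -1, μ(55) = 1, μ(57) = 1, μ(58) = 1, μ(59) = -1, μ(61) = -1, μ(62) = 1, μ(65) = 1, μ(66) = -1, μ(67) = -1, μ(69) = 1, μ(70) = -1, μ(71) = -1, μ(73) = -1, μ(74) = 1, μ(77) = 1, μ(78) = -1, μ(79) = -1, μ(82) = 1, μ(83) = -1, μ(85) = 1, μ(86) = 1, μ(87) = 1, μ(89) = -1, μ(91) = 1, μ(93) = 1, μ(94) = 1, μ(95) = 1, μ(97) = -1, μ(101) = -1, μ(102) = -1, μ(103) = -1, μ(105) = -1, μ(106) = 1, μ(107) = -1, μ(109) = -1, μ(110) = -1, μ(111) = 1, μ(113) = -1, μ(114) = -1, μ(115) = 1, μ(118) = 1, μ(119) = 1, μ(122) = 1, μ(123) = 1, μ(127) = -1, μ(129) = 1, μ(130) = -1, μ(131) = -1, μ(133) = 1, μ(134) = 1, μ(137) = -1, μ(138) = -1, μ(139) = -1, μ(141) = 1, μ(142) = 1, μ(143) = 1, μ(145) = 1, μ(146) = 1, μ(149) = -1, μ(151) = -1, μ(154) = -1, μ(155) = 1, μ(157) = -1, μ(158) = 1, μ(159) = 1, μ(161) = 1, μ(163) = -1, μ(165) = -1, μ(166) = 1, μ(167) = -1, μ(170) = -1, μ(173) = -1, μ(174) = -1, with μ = 0 on non-squarefree integers. Summing μ(k)/k for k where μ(k) ≠ 0 gives -291895861671370214401988773976597804369856804354890517841750669749/27764983964554203230141949225149376041830084932479143674493613998285 ≈ -0.0105. (PNT ⟺ this sum → 0 as n → ∞.)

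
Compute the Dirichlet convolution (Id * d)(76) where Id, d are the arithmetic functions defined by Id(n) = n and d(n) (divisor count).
(Id * d)(76) = 231

Divisors of 76: [1, 2, 4, 19, 38, 76]. For each d | 76:
  d = 1: Id(1) · d(76/1) = 1 · 6 = 6
  d = 2: Id(2) · d(76/2) = 2 · 4 = 8
  d = 4: Id(4) · d(76/4) = 4 · 2 = 8
  d = 19: Id(19) · d(76/19) = 19 · 3 = 57
  d = 38: Id(38) · d(76/38) = 38 · 2 = 76
  d = 76: Id(76) · d(76/76) = 76 · 1 = 76
Summing: (Id * d)(76) = 6 + 8 + 8 + 57 + 76 + 76 = 231.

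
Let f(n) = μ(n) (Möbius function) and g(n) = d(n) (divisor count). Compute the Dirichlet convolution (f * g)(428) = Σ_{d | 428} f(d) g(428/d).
(μ * d)(428) = 1

Divisors of 428: [1, 2, 4, 107, 214, 428]. For each d | 428:
  d = 1: μ(1) · d(428/1) = 1 · 6 = 6
  d = 2: μ(2) · d(428/2) = -1 · 4 = -4
  d = 4: μ(4) · d(428/4) = 0 · 2 = 0
  d = 107: μ(107) · d(428/107) = -1 · 3 = -3
  d = 214: μ(214) · d(428/214) = 1 · 2 = 2
  d = 428: μ(428) · d(428/428) = 0 · 1 = 0
Summing: (μ * d)(428) = 6 + -4 + 0 + -3 + 2 + 0 = 1.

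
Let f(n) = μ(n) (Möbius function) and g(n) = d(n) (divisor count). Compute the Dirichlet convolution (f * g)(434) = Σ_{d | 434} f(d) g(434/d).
(μ * d)(434) = 1

Divisors of 434: [1, 2, 7, 14, 31, 62, 217, 434]. For each d | 434:
  d = 1: μ(1) · d(434/1) = 1 · 8 = 8
  d = 2: μ(2) · d(434/2) = -1 · 4 = -4
  d = 7: μ(7) · d(434/7) = -1 · 4 = -4
  d = 14: μ(14) · d(434/14) = 1 · 2 = 2
  d = 31: μ(31) · d(434/31) = -1 · 4 = -4
  d = 62: μ(62) · d(434/62) = 1 · 2 = 2
  d = 217: μ(217) · d(434/217) = 1 · 2 = 2
  d = 434: μ(434) · d(434/434) = -1 · 1 = -1
Summing: (μ * d)(434) = 8 + -4 + -4 + 2 + -4 + 2 + 2 + -1 = 1.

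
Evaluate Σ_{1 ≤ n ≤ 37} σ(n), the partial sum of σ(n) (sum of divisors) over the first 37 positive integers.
Σ_{n ≤ 37} σ(n) = 1136

Compute σ(n) for each 1 ≤ n ≤ 37: σ(1) = 1, σ(2) = 3, σ(3) = 4, σ(4) = 7, σ(5) = 6, σ(6) = 12, σ(7) = 8, σ(8) = 15, σ(9) = 13, σ(10) = 18, σ(11) = 12, σ(12) = 28, σ(13) = 14, σ(14) = 24, σ(15) = 24, σ(16) = 31, σ(17) = 18, σ(18) = 39, σ(19) = 20, σ(20) = 42, σ(21) = 32, σ(22) = 36, σ(23) = 24, σ(24) = 60, σ(25) = 31, σ(26) = 42, σ(27) = 40, σ(28) = 56, σ(29) = 30, σ(30) = 72, σ(31) = 32, σ(32) = 63, σ(33) = 48, σ(34) = 54, σ(35) = 48, σ(36) = 91, σ(37) = 38. Summing all 37 values: 1136. (Average order: Σ_{n ≤ x} σ(n) ~ (π²/12) x². For x = 37, (π²/12)·37² ≈ 1125.96.)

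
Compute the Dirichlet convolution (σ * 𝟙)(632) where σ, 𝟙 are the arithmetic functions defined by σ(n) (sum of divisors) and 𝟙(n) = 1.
(σ * 𝟙)(632) = 2106

Divisors of 632: [1, 2, 4, 8, 79, 158, 316, 632]. For each d | 632:
  d = 1: σ(1) · 𝟙(632/1) = 1 · 1 = 1
  d = 2: σ(2) · 𝟙(632/2) = 3 · 1 = 3
  d = 4: σ(4) · 𝟙(632/4) = 7 · 1 = 7
  d = 8: σ(8) · 𝟙(632/8) = 15 · 1 = 15
  d = 79: σ(79) · 𝟙(632/79) = 80 · 1 = 80
  d = 158: σ(158) · 𝟙(632/158) = 240 · 1 = 240
  d = 316: σ(316) · 𝟙(632/316) = 560 · 1 = 560
  d = 632: σ(632) · 𝟙(632/632) = 1200 · 1 = 1200
Summing: (σ * 𝟙)(632) = 1 + 3 + 7 + 15 + 80 + 240 + 560 + 1200 = 2106.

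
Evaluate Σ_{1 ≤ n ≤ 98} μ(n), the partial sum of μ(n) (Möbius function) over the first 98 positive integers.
Σ_{n ≤ 98} μ(n) = 1

Compute μ(n) for each 1 ≤ n ≤ 98: μ(1) = 1, μ(2) = -1, μ(3) = -1, μ(4) = 0, μ(5) = -1, μ(6) = 1, μ(7) = -1, μ(8) = 0, μ(9) = 0, μ(10) = 1, μ(11) = -1, μ(12) = 0, μ(13) = -1, μ(14) = 1, μ(15) = 1, μ(16) = 0, μ(17) = -1, μ(18) = 0, μ(19) = -1, μ(20) = 0, μ(21) = 1, μ(22) = 1, μ(23) = -1, μ(24) = 0, μ(25) = 0, μ(26) = 1, μ(27) = 0, μ(28) = 0, μ(29) = -1, μ(30) = -1, μ(31) = -1, μ(32) = 0, μ(33) = 1, μ(34) = 1, μ(35) = 1, μ(36) = 0, μ(37) = -1, μ(38) = 1, μ(39) = 1, μ(40) = 0, μ(41) = -1, μ(42) = -1, μ(43) = -1, μ(44) = 0, μ(45) = 0, μ(46) = 1, μ(47) = -1, μ(48) = 0, μ(49) = 0, μ(50) = 0, μ(51) = 1, μ(52) = 0, μ(53) = -1, μ(54) = 0, μ(55) = 1, μ(56) = 0, μ(57) = 1, μ(58) = 1, μ(59) = -1, μ(60) = 0, μ(61) = -1, μ(62) = 1, μ(63) = 0, μ(64) = 0, μ(65) = 1, μ(66) = -1, μ(67) = -1, μ(68) = 0, μ(69) = 1, μ(70) = -1, μ(71) = -1, μ(72) = 0, μ(73) = -1, μ(74) = 1, μ(75) = 0, μ(76) = 0, μ(77) = 1, μ(78) = -1, μ(79) = -1, μ(80) = 0, μ(81) = 0, μ(82) = 1, μ(83) = -1, μ(84) = 0, μ(85) = 1, μ(86) = 1, μ(87) = 1, μ(88) = 0, μ(89) = -1, μ(90) = 0, μ(91) = 1, μ(92) = 0, μ(93) = 1, μ(94) = 1, μ(95) = 1, μ(96) = 0, μ(97) = -1, μ(98) = 0. Summing all 98 values: 1. (Mertens function M(x) = Σ_{n ≤ x} μ(n); on average M(x) should be small (PNT ⟺ M(x) = o(x)).)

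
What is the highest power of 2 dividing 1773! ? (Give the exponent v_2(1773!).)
v_2(1773!) = 1765

Legendre's formula: v_p(n!) = Σ_{k ≥ 1} ⌊n / p^k⌋. For p = 2, n = 1773, the terms are:
  ⌊1773/2^1⌋ = ⌊1773/2⌋ = 886
  ⌊1773/2^2⌋ = ⌊1773/4⌋ = 443
  ⌊1773/2^3⌋ = ⌊1773/8⌋ = 221
  ⌊1773/2^4⌋ = ⌊1773/16⌋ = 110
  ⌊1773/2^5⌋ = ⌊1773/32⌋ = 55
  ⌊1773/2^6⌋ = ⌊1773/64⌋ = 27
  ⌊1773/2^7⌋ = ⌊1773/128⌋ = 13
  ⌊1773/2^8⌋ = ⌊1773/256⌋ = 6
  ⌊1773/2^9⌋ = ⌊1773/512⌋ = 3
  ⌊1773/2^10⌋ = ⌊1773/1024⌋ = 1
(the next term ⌊1773/2^11⌋ = 0, terminating the sum). Summing: v_2(1773!) = 886 + 443 + 221 + 110 + 55 + 27 + 13 + 6 + 3 + 1 = 1765.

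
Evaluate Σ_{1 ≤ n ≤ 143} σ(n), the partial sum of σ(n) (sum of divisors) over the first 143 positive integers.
Σ_{n ≤ 143} σ(n) = 16783

Compute σ(n) for each 1 ≤ n ≤ 143: σ(1) = 1, σ(2) = 3, σ(3) = 4, σ(4) = 7, σ(5) = 6, σ(6) = 12, σ(7) = 8, σ(8) = 15, σ(9) = 13, σ(10) = 18, σ(11) = 12, σ(12) = 28, σ(13) = 14, σ(14) = 24, σ(15) = 24, σ(16) = 31, σ(17) = 18, σ(18) = 39, σ(19) = 20, σ(20) = 42, σ(21) = 32, σ(22) = 36, σ(23) = 24, σ(24) = 60, σ(25) = 31, σ(26) = 42, σ(27) = 40, σ(28) = 56, σ(29) = 30, σ(30) = 72, σ(31) = 32, σ(32) = 63, σ(33) = 48, σ(34) = 54, σ(35) = 48, σ(36) = 91, σ(37) = 38, σ(38) = 60, σ(39) = 56, σ(40) = 90, σ(41) = 42, σ(42) = 96, σ(43) = 44, σ(44) = 84, σ(45) = 78, σ(46) = 72, σ(47) = 48, σ(48) = 124, σ(49) = 57, σ(50) = 93, σ(51) = 72, σ(52) = 98, σ(53) = 54, σ(54) = 120, σ(55) = 72, σ(56) = 120, σ(57) = 80, σ(58) = 90, σ(59) = 60, σ(60) = 168, σ(61) = 62, σ(62) = 96, σ(63) = 104, σ(64) = 127, σ(65) = 84, σ(66) = 144, σ(67) = 68, σ(68) = 126, σ(69) = 96, σ(70) = 144, σ(71) = 72, σ(72) = 195, σ(73) = 74, σ(74) = 114, σ(75) = 124, σ(76) = 140, σ(77) = 96, σ(78) = 168, σ(79) = 80, σ(80) = 186, σ(81) = 121, σ(82) = 126, σ(83) = 84, σ(84) = 224, σ(85) = 108, σ(86) = 132, σ(87) = 120, σ(88) = 180, σ(89) = 90, σ(90) = 234, σ(91) = 112, σ(92) = 168, σ(93) = 128, σ(94) = 144, σ(95) = 120, σ(96) = 252, σ(97) = 98, σ(98) = 171, σ(99) = 156, σ(100) = 217, σ(101) = 102, σ(102) = 216, σ(103) = 104, σ(104) = 210, σ(105) = 192, σ(106) = 162, σ(107) = 108, σ(108) = 280, σ(109) = 110, σ(110) = 216, σ(111) = 152, σ(112) = 248, σ(113) = 114, σ(114) = 240, σ(115) = 144, σ(116) = 210, σ(117) = 182, σ(118) = 180, σ(119) = 144, σ(120) = 360, σ(121) = 133, σ(122) = 186, σ(123) = 168, σ(124) = 224, σ(125) = 156, σ(126) = 312, σ(127) = 128, σ(128) = 255, σ(129) = 176, σ(130) = 252, σ(131) = 132, σ(132) = 336, σ(133) = 160, σ(134) = 204, σ(135) = 240, σ(136) = 270, σ(137) = 138, σ(138) = 288, σ(139) = 140, σ(140) = 336, σ(141) = 192, σ(142) = 216, σ(143) = 168. Summing all 143 values: 16783. (Average order: Σ_{n ≤ x} σ(n) ~ (π²/12) x². For x = 143, (π²/12)·143² ≈ 16818.63.)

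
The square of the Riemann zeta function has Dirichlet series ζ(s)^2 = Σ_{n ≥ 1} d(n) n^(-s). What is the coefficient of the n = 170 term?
d(170) = 8

ζ(s)^2 = (Σ 1/m^s)(Σ 1/k^s). The coefficient of 1/n^s in the product is the number of ordered pairs (m, k) with mk = n, which equals d(n). For n = 170, divisors are [1, 2, 5, 10, 17, 34, 85, 170], so d(170) = 8.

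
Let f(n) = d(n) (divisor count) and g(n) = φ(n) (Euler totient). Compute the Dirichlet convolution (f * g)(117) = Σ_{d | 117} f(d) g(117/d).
(d * φ)(117) = 182

Divisors of 117: [1, 3, 9, 13, 39, 117]. For each d | 117:
  d = 1: d(1) · φ(117/1) = 1 · 72 = 72
  d = 3: d(3) · φ(117/3) = 2 · 24 = 48
  d = 9: d(9) · φ(117/9) = 3 · 12 = 36
  d = 13: d(13) · φ(117/13) = 2 · 6 = 12
  d = 39: d(39) · φ(117/39) = 4 · 2 = 8
  d = 117: d(117) · φ(117/117) = 6 · 1 = 6
Summing: (d * φ)(117) = 72 + 48 + 36 + 12 + 8 + 6 = 182.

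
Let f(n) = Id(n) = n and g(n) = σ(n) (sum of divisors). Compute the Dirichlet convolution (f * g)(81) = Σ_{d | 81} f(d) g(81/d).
(Id * σ)(81) = 547

Divisors of 81: [1, 3, 9, 27, 81]. For each d | 81:
  d = 1: Id(1) · σ(81/1) = 1 · 121 = 121
  d = 3: Id(3) · σ(81/3) = 3 · 40 = 120
  d = 9: Id(9) · σ(81/9) = 9 · 13 = 117
  d = 27: Id(27) · σ(81/27) = 27 · 4 = 108
  d = 81: Id(81) · σ(81/81) = 81 · 1 = 81
Summing: (Id * σ)(81) = 121 + 120 + 117 + 108 + 81 = 547.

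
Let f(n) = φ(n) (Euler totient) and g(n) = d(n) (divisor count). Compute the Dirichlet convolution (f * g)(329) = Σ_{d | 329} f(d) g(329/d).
(φ * d)(329) = 384

Divisors of 329: [1, 7, 47, 329]. For each d | 329:
  d = 1: φ(1) · d(329/1) = 1 · 4 = 4
  d = 7: φ(7) · d(329/7) = 6 · 2 = 12
  d = 47: φ(47) · d(329/47) = 46 · 2 = 92
  d = 329: φ(329) · d(329/329) = 276 · 1 = 276
Summing: (φ * d)(329) = 4 + 12 + 92 + 276 = 384.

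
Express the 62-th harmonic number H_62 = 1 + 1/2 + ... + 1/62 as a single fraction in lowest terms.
H_62 = 928551009361054917576341971/197044480683803711251893600

Direct summation: H_62 = 1 + 1/2 + ... + 1/62. The least common denominator is lcm(1, ..., 62) = 591133442051411133755680800; over this denominator the numerator is 591133442051411133755680800 + 295566721025705566877840400 + 197044480683803711251893600 + 147783360512852783438920200 + 118226688410282226751136160 + 98522240341901855625946800 + 84447634578773019107954400 + 73891680256426391719460100 + 65681493561267903750631200 + 59113344205141113375568080 + 53739403822855557614152800 + 49261120170950927812973400 + 45471803234723933365821600 + 42223817289386509553977200 + 39408896136760742250378720 + 36945840128213195859730050 + 34772555414788890220922400 + 32840746780633951875315600 + 31112286423758480723983200 + 29556672102570556687784040 + 28149211526257673035984800 + 26869701911427778807076400 + 25701454002235266685029600 + 24630560085475463906486700 + 23645337682056445350227232 + 22735901617361966682910800 + 21893831187089301250210400 + 21111908644693254776988600 + 20383911794876245991575200 + 19704448068380371125189360 + 19068820711335843024376800 + 18472920064106597929865025 + 17913134607618519204717600 + 17386277707394445110461200 + 16889526915754603821590880 + 16420373390316975937657800 + 15976579514903003615018400 + 15556143211879240361991600 + 15157267744907977788607200 + 14778336051285278343892020 + 14417888830522222774528800 + 14074605763128836517992400 + 13747289350032817064085600 + 13434850955713889403538200 + 13136298712253580750126240 + 12850727001117633342514800 + 12577307277689598590546400 + 12315280042737731953243350 + 12063947796967574158279200 + 11822668841028222675113616 + 11590851804929630073640800 + 11367950808680983341455400 + 11153461170781342146333600 + 10946915593544650625105200 + 10747880764571111522830560 + 10555954322346627388494300 + 10370762141252826907994400 + 10191955897438122995787600 + 10019210882227307351791200 + 9852224034190185562594680 + 9690712164777231700912800 + 9534410355667921512188400 = 2785653028083164752729025913, so H_62 = 2785653028083164752729025913/591133442051411133755680800; reducing by gcd(2785653028083164752729025913, 591133442051411133755680800) = 3 gives 928551009361054917576341971/197044480683803711251893600 ≈ 4.71239. (The PNT-adjacent estimate ln(62) + γ ≈ 4.70435 matches within O(1/n).)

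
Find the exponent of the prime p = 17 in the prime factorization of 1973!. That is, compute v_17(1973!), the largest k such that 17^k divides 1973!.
v_17(1973!) = 122

Legendre's formula: v_p(n!) = Σ_{k ≥ 1} ⌊n / p^k⌋. For p = 17, n = 1973, the terms are:
  ⌊1973/17^1⌋ = ⌊1973/17⌋ = 116
  ⌊1973/17^2⌋ = ⌊1973/289⌋ = 6
(the next term ⌊1973/17^3⌋ = 0, terminating the sum). Summing: v_17(1973!) = 116 + 6 = 122.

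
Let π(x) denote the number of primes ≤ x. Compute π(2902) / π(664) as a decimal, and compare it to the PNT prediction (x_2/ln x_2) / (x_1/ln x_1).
π(2902)/π(664) = 419/121 ≈ 3.4628;  PNT prediction ≈ 3.5620.

π(664) = 121 and π(2902) = 419, so π(2902)/π(664) ≈ 3.4628. The PNT-predicted ratio is (2902/ln(2902)) / (664/ln(664)) ≈ 3.5620. The two agree to within a few percent, as expected.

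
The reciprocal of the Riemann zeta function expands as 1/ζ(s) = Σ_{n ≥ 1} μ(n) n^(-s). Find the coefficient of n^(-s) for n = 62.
μ(62) = 1

Factor n = 62 = 2 · 31. μ(n) = 0 if any exponent ≥ 2 (not squarefree); otherwise μ(n) = (−1)^{ω(n)} where ω(n) is the number of distinct prime factors. Applying: μ(62) = 1.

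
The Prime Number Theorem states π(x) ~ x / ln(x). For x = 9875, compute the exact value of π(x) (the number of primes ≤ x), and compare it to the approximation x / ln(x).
π(9875) = 1218;  x/ln(x) ≈ 1073.63;  relative error ≈ 11.85%.

Directly count primes up to 9875: π(9875) = 1218. The PNT approximation gives 9875/ln(9875) ≈ 9875/9.19776 ≈ 1073.63. Relative error (π(x) − x/ln(x)) / π(x) ≈ 11.85%; the approximation is known to undercount slightly (Li(x) is a better estimate).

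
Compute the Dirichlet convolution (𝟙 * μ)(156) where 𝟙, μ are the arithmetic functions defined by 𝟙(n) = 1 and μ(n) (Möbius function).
(𝟙 * μ)(156) = 0

Divisors of 156: [1, 2, 3, 4, 6, 12, 13, 26, 39, 52, 78, 156]. For each d | 156:
  d = 1: 𝟙(1) · μ(156/1) = 1 · 0 = 0
  d = 2: 𝟙(2) · μ(156/2) = 1 · -1 = -1
  d = 3: 𝟙(3) · μ(156/3) = 1 · 0 = 0
  d = 4: 𝟙(4) · μ(156/4) = 1 · 1 = 1
  d = 6: 𝟙(6) · μ(156/6) = 1 · 1 = 1
  d = 12: 𝟙(12) · μ(156/12) = 1 · -1 = -1
  d = 13: 𝟙(13) · μ(156/13) = 1 · 0 = 0
  d = 26: 𝟙(26) · μ(156/26) = 1 · 1 = 1
  d = 39: 𝟙(39) · μ(156/39) = 1 · 0 = 0
  d = 52: 𝟙(52) · μ(156/52) = 1 · -1 = -1
  d = 78: 𝟙(78) · μ(156/78) = 1 · -1 = -1
  d = 156: 𝟙(156) · μ(156/156) = 1 · 1 = 1
Summing: (𝟙 * μ)(156) = 0 + -1 + 0 + 1 + 1 + -1 + 0 + 1 + 0 + -1 + -1 + 1 = 0.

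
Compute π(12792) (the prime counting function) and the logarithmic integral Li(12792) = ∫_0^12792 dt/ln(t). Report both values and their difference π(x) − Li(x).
π(12792) = 1525;  Li(12792) ≈ 1545.13;  π(x) − Li(x) ≈ -20.13.

Direct count of primes ≤ 12792 gives π(12792) = 1525. Numerical evaluation of the logarithmic integral gives Li(12792) ≈ 1545.13. The difference π(x) − Li(x) ≈ -20.13 is typically negative for small/moderate x (Li(x) overestimates), though Littlewood's theorem shows this sign changes infinitely often.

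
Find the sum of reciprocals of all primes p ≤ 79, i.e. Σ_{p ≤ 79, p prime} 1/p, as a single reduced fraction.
Σ 1/p = 5692733621468679832887230172131/3217644767340672907899084554130

π(79) = 22, so the primes ≤ 79 are [2, 3, 5, 7, 11, 13, 17, 19, 23, 29, 31, 37, 41, 43, 47, 53, 59, 61, 67, 71, 73, 79]. Summing 1/p over these primes: 5692733621468679832887230172131/3217644767340672907899084554130 ≈ 1.7692. Mertens estimate ln ln(79) + 0.2615 ≈ 1.7361.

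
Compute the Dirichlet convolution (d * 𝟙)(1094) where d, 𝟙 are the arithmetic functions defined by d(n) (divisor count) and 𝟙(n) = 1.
(d * 𝟙)(1094) = 9

Divisors of 1094: [1, 2, 547, 1094]. For each d | 1094:
  d = 1: d(1) · 𝟙(1094/1) = 1 · 1 = 1
  d = 2: d(2) · 𝟙(1094/2) = 2 · 1 = 2
  d = 547: d(547) · 𝟙(1094/547) = 2 · 1 = 2
  d = 1094: d(1094) · 𝟙(1094/1094) = 4 · 1 = 4
Summing: (d * 𝟙)(1094) = 1 + 2 + 2 + 4 = 9.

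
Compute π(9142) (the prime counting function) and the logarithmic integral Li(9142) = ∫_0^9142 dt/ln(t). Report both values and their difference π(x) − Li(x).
π(9142) = 1133;  Li(9142) ≈ 1152.53;  π(x) − Li(x) ≈ -19.53.

Direct count of primes ≤ 9142 gives π(9142) = 1133. Numerical evaluation of the logarithmic integral gives Li(9142) ≈ 1152.53. The difference π(x) − Li(x) ≈ -19.53 is typically negative for small/moderate x (Li(x) overestimates), though Littlewood's theorem shows this sign changes infinitely often.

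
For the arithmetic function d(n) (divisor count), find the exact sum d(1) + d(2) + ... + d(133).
Σ_{n ≤ 133} d(n) = 675

Compute d(n) for each 1 ≤ n ≤ 133: d(1) = 1, d(2) = 2, d(3) = 2, d(4) = 3, d(5) = 2, d(6) = 4, d(7) = 2, d(8) = 4, d(9) = 3, d(10) = 4, d(11) = 2, d(12) = 6, d(13) = 2, d(14) = 4, d(15) = 4, d(16) = 5, d(17) = 2, d(18) = 6, d(19) = 2, d(20) = 6, d(21) = 4, d(22) = 4, d(23) = 2, d(24) = 8, d(25) = 3, d(26) = 4, d(27) = 4, d(28) = 6, d(29) = 2, d(30) = 8, d(31) = 2, d(32) = 6, d(33) = 4, d(34) = 4, d(35) = 4, d(36) = 9, d(37) = 2, d(38) = 4, d(39) = 4, d(40) = 8, d(41) = 2, d(42) = 8, d(43) = 2, d(44) = 6, d(45) = 6, d(46) = 4, d(47) = 2, d(48) = 10, d(49) = 3, d(50) = 6, d(51) = 4, d(52) = 6, d(53) = 2, d(54) = 8, d(55) = 4, d(56) = 8, d(57) = 4, d(58) = 4, d(59) = 2, d(60) = 12, d(61) = 2, d(62) = 4, d(63) = 6, d(64) = 7, d(65) = 4, d(66) = 8, d(67) = 2, d(68) = 6, d(69) = 4, d(70) = 8, d(71) = 2, d(72) = 12, d(73) = 2, d(74) = 4, d(75) = 6, d(76) = 6, d(77) = 4, d(78) = 8, d(79) = 2, d(80) = 10, d(81) = 5, d(82) = 4, d(83) = 2, d(84) = 12, d(85) = 4, d(86) = 4, d(87) = 4, d(88) = 8, d(89) = 2, d(90) = 12, d(91) = 4, d(92) = 6, d(93) = 4, d(94) = 4, d(95) = 4, d(96) = 12, d(97) = 2, d(98) = 6, d(99) = 6, d(100) = 9, d(101) = 2, d(102) = 8, d(103) = 2, d(104) = 8, d(105) = 8, d(106) = 4, d(107) = 2, d(108) = 12, d(109) = 2, d(110) = 8, d(111) = 4, d(112) = 10, d(113) = 2, d(114) = 8, d(115) = 4, d(116) = 6, d(117) = 6, d(118) = 4, d(119) = 4, d(120) = 16, d(121) = 3, d(122) = 4, d(123) = 4, d(124) = 6, d(125) = 4, d(126) = 12, d(127) = 2, d(128) = 8, d(129) = 4, d(130) = 8, d(131) = 2, d(132) = 12, d(133) = 4. Summing all 133 values: 675. (Dirichlet's divisor formula: Σ_{n ≤ x} d(n) = x ln(x) + (2γ − 1) x + O(√x). For x = 133, the asymptotic estimate is ≈ 670.96.)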